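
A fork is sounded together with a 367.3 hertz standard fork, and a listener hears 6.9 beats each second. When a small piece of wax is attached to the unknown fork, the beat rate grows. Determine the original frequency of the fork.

|f − 367.3| = 6.9, so the fork was at either 360.4 Hz or 374.2 Hz.
Loading a fork with wax lowers its frequency; the adjustment lowers the fork's frequency.
The beat rate rose, so the adjustment moved the fork further from 367.3 Hz — it was already below the reference.

360.4 Hz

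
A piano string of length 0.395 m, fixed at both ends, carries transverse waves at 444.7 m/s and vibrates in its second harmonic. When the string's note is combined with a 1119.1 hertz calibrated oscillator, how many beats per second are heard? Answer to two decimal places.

For a string fixed at both ends, f_n = n·v/(2L) = 2·444.7/(2·0.395) = 1125.8228 Hz.
f_beat = |1125.8228 − 1119.1| = 6.72 Hz.

6.72 Hz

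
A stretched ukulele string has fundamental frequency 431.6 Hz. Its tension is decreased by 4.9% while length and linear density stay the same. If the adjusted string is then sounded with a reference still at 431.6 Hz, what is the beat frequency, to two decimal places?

For a string, f ∝ √T, so the new frequency is 431.6·√0.951 = 420.8930 Hz.
f_beat = |420.8930 − 431.6| = 10.71 Hz.

10.71 Hz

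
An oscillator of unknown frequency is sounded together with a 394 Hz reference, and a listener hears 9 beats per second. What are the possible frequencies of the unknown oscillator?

385 Hz or 403 Hz

|f − 394| = 9, so f = 394 ± 9.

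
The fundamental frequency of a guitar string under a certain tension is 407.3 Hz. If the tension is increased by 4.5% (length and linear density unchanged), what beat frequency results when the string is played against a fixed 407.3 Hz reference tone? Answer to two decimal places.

For a string, f ∝ √T, so the new frequency is 407.3·√1.045 = 416.3634 Hz.
f_beat = |416.3634 − 407.3| = 9.06 Hz.

9.06 Hz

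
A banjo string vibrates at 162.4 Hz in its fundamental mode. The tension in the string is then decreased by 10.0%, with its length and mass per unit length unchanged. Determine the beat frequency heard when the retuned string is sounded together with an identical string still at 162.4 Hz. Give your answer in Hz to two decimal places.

8.33 Hz

For a string, f ∝ √T, so the new frequency is 162.4·√0.900 = 154.0662 Hz.
f_beat = |154.0662 − 162.4| = 8.33 Hz.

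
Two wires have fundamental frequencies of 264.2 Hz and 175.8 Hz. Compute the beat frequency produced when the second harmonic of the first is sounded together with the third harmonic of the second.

1.0 Hz

Second harmonic of the first: 2·264.2 = 528.4 Hz.
Third harmonic of the second: 3·175.8 = 527.4 Hz.
f_beat = |528.4 − 527.4| = 1.0 Hz.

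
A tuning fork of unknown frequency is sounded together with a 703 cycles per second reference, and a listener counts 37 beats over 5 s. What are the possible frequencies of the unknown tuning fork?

695.6 Hz or 710.4 Hz

Beat frequency = 37/5 = 7.4 Hz.
|f − 703| = 7.4, so f = 703 ± 7.4.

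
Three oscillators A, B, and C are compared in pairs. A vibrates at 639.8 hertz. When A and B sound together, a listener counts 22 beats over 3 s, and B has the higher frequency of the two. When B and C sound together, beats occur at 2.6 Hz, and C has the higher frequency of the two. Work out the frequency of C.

649.7333 Hz

A–B: Beat frequency = 22/3 = 7.3333 Hz.
B is above A, so f_B = 639.8 + 7.3333 = 647.1333 Hz.
C is above B, so f_C = 647.1333 + 2.6 = 649.7333 Hz.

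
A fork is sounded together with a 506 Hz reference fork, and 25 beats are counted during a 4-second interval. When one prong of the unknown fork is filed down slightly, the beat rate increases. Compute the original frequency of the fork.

512.25 Hz

Beat frequency = 25/4 = 6.25 Hz.
|f − 506| = 6.25, so the fork was at either 499.75 Hz or 512.25 Hz.
Filing a prong removes mass and raises the fork's frequency; the adjustment raises the fork's frequency.
The beat rate rose, so the adjustment moved the fork further from 506 Hz — it was already above the reference.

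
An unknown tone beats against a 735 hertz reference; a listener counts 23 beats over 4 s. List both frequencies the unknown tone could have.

729.25 Hz or 740.75 Hz

Beat frequency = 23/4 = 5.75 Hz.
|f − 735| = 5.75, so f = 735 ± 5.75.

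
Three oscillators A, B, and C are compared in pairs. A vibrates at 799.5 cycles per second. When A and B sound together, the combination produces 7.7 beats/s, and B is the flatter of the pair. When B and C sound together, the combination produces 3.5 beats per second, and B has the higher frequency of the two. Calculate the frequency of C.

788.3 Hz

B is below A, so f_B = 799.5 − 7.7 = 791.8 Hz.
C is below B, so f_C = 791.8 − 3.5 = 788.3 Hz.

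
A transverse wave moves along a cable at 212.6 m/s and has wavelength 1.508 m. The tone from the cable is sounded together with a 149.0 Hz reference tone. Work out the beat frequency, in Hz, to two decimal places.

Source frequency f = v/λ = 212.6/1.508 = 140.9814 Hz.
f_beat = |140.9814 − 149.0| = 8.02 Hz.

8.02 Hz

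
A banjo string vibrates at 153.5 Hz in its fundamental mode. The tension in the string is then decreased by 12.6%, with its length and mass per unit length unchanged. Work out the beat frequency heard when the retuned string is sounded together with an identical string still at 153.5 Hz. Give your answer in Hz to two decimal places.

For a string, f ∝ √T, so the new frequency is 153.5·√0.874 = 143.5040 Hz.
f_beat = |143.5040 − 153.5| = 10.00 Hz.

10.00 Hz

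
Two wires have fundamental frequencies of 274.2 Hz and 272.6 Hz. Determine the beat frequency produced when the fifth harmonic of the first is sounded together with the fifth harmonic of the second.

8.0 Hz

Fifth harmonic of the first: 5·274.2 = 1371.0 Hz.
Fifth harmonic of the second: 5·272.6 = 1363.0 Hz.
f_beat = |1371.0 − 1363.0| = 8.0 Hz.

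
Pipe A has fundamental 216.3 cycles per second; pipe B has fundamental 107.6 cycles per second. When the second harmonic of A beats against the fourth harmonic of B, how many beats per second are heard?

2.2 Hz

Second harmonic of the first: 2·216.3 = 432.6 Hz.
Fourth harmonic of the second: 4·107.6 = 430.4 Hz.
f_beat = |432.6 − 430.4| = 2.2 Hz.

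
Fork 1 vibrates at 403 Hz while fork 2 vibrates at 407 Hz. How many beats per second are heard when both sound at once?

f_beat = |f₁ − f₂|.
|403 − 407| = 4 Hz.

4 Hz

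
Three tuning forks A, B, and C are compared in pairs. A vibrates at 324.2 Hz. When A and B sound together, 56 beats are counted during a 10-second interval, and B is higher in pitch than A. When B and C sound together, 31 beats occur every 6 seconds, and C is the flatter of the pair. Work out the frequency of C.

A–B: Beat frequency = 56/10 = 5.6 Hz.
B is above A, so f_B = 324.2 + 5.6 = 329.8 Hz.
B–C: Beat frequency = 31/6 = 5.1667 Hz.
C is below B, so f_C = 329.8 − 5.1667 = 324.6333 Hz.

324.6333 Hz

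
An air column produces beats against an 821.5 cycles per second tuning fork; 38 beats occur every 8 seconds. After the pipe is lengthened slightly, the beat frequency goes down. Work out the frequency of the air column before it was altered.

Beat frequency = 38/8 = 4.75 Hz.
|f − 821.5| = 4.75, so the air column was at either 816.75 Hz or 826.25 Hz.
A longer pipe has a lower fundamental; the adjustment lowers the air column's frequency.
The beat rate fell, so the adjustment moved the air column toward 821.5 Hz — it must have started above the reference.

826.25 Hz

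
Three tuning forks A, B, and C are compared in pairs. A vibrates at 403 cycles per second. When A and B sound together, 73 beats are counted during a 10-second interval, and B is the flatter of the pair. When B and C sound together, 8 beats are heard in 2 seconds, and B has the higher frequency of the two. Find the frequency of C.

391.7 Hz

A–B: Beat frequency = 73/10 = 7.3 Hz.
B is below A, so f_B = 403 − 7.3 = 395.7 Hz.
B–C: Beat frequency = 8/2 = 4 Hz.
C is below B, so f_C = 395.7 − 4 = 391.7 Hz.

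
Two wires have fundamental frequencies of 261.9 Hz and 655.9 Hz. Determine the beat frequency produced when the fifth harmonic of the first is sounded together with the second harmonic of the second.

2.3 Hz

Fifth harmonic of the first: 5·261.9 = 1309.5 Hz.
Second harmonic of the second: 2·655.9 = 1311.8 Hz.
f_beat = |1309.5 − 1311.8| = 2.3 Hz.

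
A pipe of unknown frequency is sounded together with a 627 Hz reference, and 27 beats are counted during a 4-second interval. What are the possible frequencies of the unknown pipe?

Beat frequency = 27/4 = 6.75 Hz.
|f − 627| = 6.75, so f = 627 ± 6.75.

620.25 Hz or 633.75 Hz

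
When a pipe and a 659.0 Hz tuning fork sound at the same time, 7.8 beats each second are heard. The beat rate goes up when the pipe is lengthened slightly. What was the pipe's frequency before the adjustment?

651.2 Hz

|f − 659.0| = 7.8, so the pipe was at either 651.2 Hz or 666.8 Hz.
A longer pipe has a lower fundamental; the adjustment lowers the pipe's frequency.
The beat rate rose, so the adjustment moved the pipe further from 659.0 Hz — it was already below the reference.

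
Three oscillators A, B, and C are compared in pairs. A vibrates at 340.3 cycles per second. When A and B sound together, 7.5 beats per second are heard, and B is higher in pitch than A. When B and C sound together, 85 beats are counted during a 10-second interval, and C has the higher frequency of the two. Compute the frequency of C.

B is above A, so f_B = 340.3 + 7.5 = 347.8 Hz.
B–C: Beat frequency = 85/10 = 8.5 Hz.
C is above B, so f_C = 347.8 + 8.5 = 356.3 Hz.

356.3 Hz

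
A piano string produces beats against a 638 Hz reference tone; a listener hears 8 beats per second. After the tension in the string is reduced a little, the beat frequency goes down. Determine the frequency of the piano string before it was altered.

646 Hz

|f − 638| = 8, so the piano string was at either 630 Hz or 646 Hz.
Lower tension means lower frequency; the adjustment lowers the piano string's frequency.
The beat rate fell, so the adjustment moved the piano string toward 638 Hz — it must have started above the reference.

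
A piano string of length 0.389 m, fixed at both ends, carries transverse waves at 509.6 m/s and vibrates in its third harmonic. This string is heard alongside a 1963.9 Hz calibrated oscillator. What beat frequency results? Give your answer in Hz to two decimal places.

For a string fixed at both ends, f_n = n·v/(2L) = 3·509.6/(2·0.389) = 1965.0386 Hz.
f_beat = |1965.0386 − 1963.9| = 1.14 Hz.

1.14 Hz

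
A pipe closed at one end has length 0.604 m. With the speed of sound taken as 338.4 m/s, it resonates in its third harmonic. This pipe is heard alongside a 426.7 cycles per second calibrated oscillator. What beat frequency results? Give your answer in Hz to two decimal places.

6.50 Hz

Closed pipe (odd harmonics): f_n = n·v/(4L) = 3·338.4/(4·0.604) = 420.1987 Hz.
f_beat = |420.1987 − 426.7| = 6.50 Hz.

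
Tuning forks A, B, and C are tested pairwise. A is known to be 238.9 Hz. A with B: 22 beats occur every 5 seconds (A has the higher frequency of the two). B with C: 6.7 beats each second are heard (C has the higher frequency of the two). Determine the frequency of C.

241.2 Hz

A–B: Beat frequency = 22/5 = 4.4 Hz.
B is below A, so f_B = 238.9 − 4.4 = 234.5 Hz.
C is above B, so f_C = 234.5 + 6.7 = 241.2 Hz.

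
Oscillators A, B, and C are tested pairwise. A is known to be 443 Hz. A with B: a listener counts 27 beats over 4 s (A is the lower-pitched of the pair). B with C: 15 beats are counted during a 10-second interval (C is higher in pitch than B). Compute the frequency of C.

451.25 Hz

A–B: Beat frequency = 27/4 = 6.75 Hz.
B is above A, so f_B = 443 + 6.75 = 449.75 Hz.
B–C: Beat frequency = 15/10 = 1.5 Hz.
C is above B, so f_C = 449.75 + 1.5 = 451.25 Hz.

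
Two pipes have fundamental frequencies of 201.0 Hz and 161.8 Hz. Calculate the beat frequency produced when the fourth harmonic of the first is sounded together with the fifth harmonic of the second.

5.0 Hz

Fourth harmonic of the first: 4·201.0 = 804.0 Hz.
Fifth harmonic of the second: 5·161.8 = 809.0 Hz.
f_beat = |804.0 − 809.0| = 5.0 Hz.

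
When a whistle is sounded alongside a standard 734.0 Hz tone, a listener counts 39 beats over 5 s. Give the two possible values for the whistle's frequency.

726.2 Hz or 741.8 Hz

Beat frequency = 39/5 = 7.8 Hz.
|f − 734.0| = 7.8, so f = 734.0 ± 7.8.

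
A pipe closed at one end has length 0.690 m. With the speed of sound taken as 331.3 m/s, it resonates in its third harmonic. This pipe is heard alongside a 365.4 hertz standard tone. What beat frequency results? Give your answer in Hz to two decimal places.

Closed pipe (odd harmonics): f_n = n·v/(4L) = 3·331.3/(4·0.690) = 360.1087 Hz.
f_beat = |360.1087 − 365.4| = 5.29 Hz.

5.29 Hz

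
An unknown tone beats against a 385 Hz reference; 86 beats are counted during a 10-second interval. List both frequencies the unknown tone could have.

Beat frequency = 86/10 = 8.6 Hz.
|f − 385| = 8.6, so f = 385 ± 8.6.

376.4 Hz or 393.6 Hz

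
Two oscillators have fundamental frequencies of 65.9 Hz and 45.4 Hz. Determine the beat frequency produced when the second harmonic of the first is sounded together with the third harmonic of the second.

Second harmonic of the first: 2·65.9 = 131.8 Hz.
Third harmonic of the second: 3·45.4 = 136.2 Hz.
f_beat = |131.8 − 136.2| = 4.4 Hz.

4.4 Hz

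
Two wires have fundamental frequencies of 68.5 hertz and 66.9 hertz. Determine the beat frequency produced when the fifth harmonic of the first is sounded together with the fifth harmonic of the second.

8.0 Hz

Fifth harmonic of the first: 5·68.5 = 342.5 Hz.
Fifth harmonic of the second: 5·66.9 = 334.5 Hz.
f_beat = |342.5 − 334.5| = 8.0 Hz.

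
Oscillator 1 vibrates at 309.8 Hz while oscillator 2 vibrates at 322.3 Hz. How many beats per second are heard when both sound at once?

f_beat = |f₁ − f₂|.
|309.8 − 322.3| = 12.5 Hz.

12.5 Hz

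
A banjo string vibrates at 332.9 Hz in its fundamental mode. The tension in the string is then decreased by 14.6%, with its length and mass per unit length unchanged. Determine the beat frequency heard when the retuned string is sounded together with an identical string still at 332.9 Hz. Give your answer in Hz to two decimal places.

25.26 Hz

For a string, f ∝ √T, so the new frequency is 332.9·√0.854 = 307.6399 Hz.
f_beat = |307.6399 − 332.9| = 25.26 Hz.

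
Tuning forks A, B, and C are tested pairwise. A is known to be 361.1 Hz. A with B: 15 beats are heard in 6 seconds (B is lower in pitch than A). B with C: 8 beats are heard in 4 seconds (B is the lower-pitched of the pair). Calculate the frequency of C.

360.6 Hz

A–B: Beat frequency = 15/6 = 2.5 Hz.
B is below A, so f_B = 361.1 − 2.5 = 358.6 Hz.
B–C: Beat frequency = 8/4 = 2 Hz.
C is above B, so f_C = 358.6 + 2 = 360.6 Hz.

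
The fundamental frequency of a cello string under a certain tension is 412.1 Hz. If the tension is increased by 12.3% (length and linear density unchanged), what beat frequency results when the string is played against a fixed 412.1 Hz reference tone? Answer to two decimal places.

For a string, f ∝ √T, so the new frequency is 412.1·√1.123 = 436.7094 Hz.
f_beat = |436.7094 − 412.1| = 24.61 Hz.

24.61 Hz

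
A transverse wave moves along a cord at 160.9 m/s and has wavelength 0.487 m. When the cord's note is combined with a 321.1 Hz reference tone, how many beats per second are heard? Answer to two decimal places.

9.29 Hz

Source frequency f = v/λ = 160.9/0.487 = 330.3901 Hz.
f_beat = |330.3901 − 321.1| = 9.29 Hz.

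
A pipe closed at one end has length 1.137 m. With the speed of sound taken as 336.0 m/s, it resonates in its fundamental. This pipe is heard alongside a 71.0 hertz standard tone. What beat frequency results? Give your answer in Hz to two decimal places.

Closed pipe (odd harmonics): f_n = n·v/(4L) = 1·336.0/(4·1.137) = 73.8786 Hz.
f_beat = |73.8786 − 71.0| = 2.88 Hz.

2.88 Hz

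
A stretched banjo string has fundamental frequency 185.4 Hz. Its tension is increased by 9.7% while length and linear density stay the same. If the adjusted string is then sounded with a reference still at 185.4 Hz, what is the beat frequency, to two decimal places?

8.78 Hz

For a string, f ∝ √T, so the new frequency is 185.4·√1.097 = 194.1838 Hz.
f_beat = |194.1838 − 185.4| = 8.78 Hz.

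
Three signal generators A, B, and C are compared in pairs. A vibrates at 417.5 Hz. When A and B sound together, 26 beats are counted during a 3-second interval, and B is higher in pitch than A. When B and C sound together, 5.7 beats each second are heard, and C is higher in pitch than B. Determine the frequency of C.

A–B: Beat frequency = 26/3 = 8.6667 Hz.
B is above A, so f_B = 417.5 + 8.6667 = 426.1667 Hz.
C is above B, so f_C = 426.1667 + 5.7 = 431.8667 Hz.

431.8667 Hz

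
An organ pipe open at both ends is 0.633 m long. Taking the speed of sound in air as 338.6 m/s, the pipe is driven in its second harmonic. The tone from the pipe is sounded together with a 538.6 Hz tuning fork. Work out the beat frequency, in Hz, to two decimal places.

Open pipe: f_n = n·v/(2L) = 2·338.6/(2·0.633) = 534.9131 Hz.
f_beat = |534.9131 − 538.6| = 3.69 Hz.

3.69 Hz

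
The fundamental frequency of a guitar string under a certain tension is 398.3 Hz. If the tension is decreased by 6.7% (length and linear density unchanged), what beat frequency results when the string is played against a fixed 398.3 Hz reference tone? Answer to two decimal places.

For a string, f ∝ √T, so the new frequency is 398.3·√0.933 = 384.7256 Hz.
f_beat = |384.7256 − 398.3| = 13.57 Hz.

13.57 Hz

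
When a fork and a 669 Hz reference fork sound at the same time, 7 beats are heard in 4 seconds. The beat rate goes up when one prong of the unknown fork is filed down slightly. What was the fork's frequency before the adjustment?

Beat frequency = 7/4 = 1.75 Hz.
|f − 669| = 1.75, so the fork was at either 667.25 Hz or 670.75 Hz.
Filing a prong removes mass and raises the fork's frequency; the adjustment raises the fork's frequency.
The beat rate rose, so the adjustment moved the fork further from 669 Hz — it was already above the reference.

670.75 Hz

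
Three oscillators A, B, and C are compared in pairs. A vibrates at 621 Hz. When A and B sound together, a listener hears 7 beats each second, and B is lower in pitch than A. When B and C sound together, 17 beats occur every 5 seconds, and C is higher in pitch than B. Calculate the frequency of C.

617.4 Hz

B is below A, so f_B = 621 − 7 = 614 Hz.
B–C: Beat frequency = 17/5 = 3.4 Hz.
C is above B, so f_C = 614 + 3.4 = 617.4 Hz.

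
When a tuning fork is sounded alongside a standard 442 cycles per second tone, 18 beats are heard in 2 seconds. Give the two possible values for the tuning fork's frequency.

433 Hz or 451 Hz

Beat frequency = 18/2 = 9 Hz.
|f − 442| = 9, so f = 442 ± 9.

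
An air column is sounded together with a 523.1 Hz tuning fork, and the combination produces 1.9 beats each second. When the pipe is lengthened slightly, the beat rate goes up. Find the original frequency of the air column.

|f − 523.1| = 1.9, so the air column was at either 521.2 Hz or 525 Hz.
A longer pipe has a lower fundamental; the adjustment lowers the air column's frequency.
The beat rate rose, so the adjustment moved the air column further from 523.1 Hz — it was already below the reference.

521.2 Hz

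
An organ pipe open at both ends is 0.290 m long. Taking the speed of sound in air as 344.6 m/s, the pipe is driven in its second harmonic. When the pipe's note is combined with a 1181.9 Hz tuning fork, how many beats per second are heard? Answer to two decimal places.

Open pipe: f_n = n·v/(2L) = 2·344.6/(2·0.290) = 1188.2759 Hz.
f_beat = |1188.2759 − 1181.9| = 6.38 Hz.

6.38 Hz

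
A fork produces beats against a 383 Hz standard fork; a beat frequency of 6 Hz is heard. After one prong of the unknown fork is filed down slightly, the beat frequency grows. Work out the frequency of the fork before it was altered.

389 Hz

|f − 383| = 6, so the fork was at either 377 Hz or 389 Hz.
Filing a prong removes mass and raises the fork's frequency; the adjustment raises the fork's frequency.
The beat rate rose, so the adjustment moved the fork further from 383 Hz — it was already above the reference.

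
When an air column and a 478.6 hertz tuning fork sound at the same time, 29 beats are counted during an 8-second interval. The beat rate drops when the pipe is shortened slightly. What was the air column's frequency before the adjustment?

Beat frequency = 29/8 = 3.625 Hz.
|f − 478.6| = 3.625, so the air column was at either 474.975 Hz or 482.225 Hz.
A shorter pipe has a higher fundamental; the adjustment raises the air column's frequency.
The beat rate fell, so the adjustment moved the air column toward 478.6 Hz — it must have started below the reference.

474.975 Hz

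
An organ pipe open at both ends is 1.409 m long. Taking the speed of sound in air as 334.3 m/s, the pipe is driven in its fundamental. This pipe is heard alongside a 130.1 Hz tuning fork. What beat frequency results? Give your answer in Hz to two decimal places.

Open pipe: f_n = n·v/(2L) = 1·334.3/(2·1.409) = 118.6302 Hz.
f_beat = |118.6302 − 130.1| = 11.47 Hz.

11.47 Hz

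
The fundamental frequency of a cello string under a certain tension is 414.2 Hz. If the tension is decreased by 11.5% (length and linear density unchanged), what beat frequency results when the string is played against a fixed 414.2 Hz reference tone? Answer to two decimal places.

For a string, f ∝ √T, so the new frequency is 414.2·√0.885 = 389.6563 Hz.
f_beat = |389.6563 − 414.2| = 24.54 Hz.

24.54 Hz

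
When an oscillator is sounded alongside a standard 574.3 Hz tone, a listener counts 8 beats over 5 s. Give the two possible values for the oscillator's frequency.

572.7 Hz or 575.9 Hz

Beat frequency = 8/5 = 1.6 Hz.
|f − 574.3| = 1.6, so f = 574.3 ± 1.6.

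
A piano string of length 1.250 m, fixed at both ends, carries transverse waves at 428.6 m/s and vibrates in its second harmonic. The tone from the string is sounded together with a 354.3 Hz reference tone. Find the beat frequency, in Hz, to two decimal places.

For a string fixed at both ends, f_n = n·v/(2L) = 2·428.6/(2·1.250) = 342.8800 Hz.
f_beat = |342.8800 − 354.3| = 11.42 Hz.

11.42 Hz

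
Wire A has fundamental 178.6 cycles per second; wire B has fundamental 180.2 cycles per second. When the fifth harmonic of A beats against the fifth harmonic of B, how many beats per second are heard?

8.0 Hz

Fifth harmonic of the first: 5·178.6 = 893.0 Hz.
Fifth harmonic of the second: 5·180.2 = 901.0 Hz.
f_beat = |893.0 − 901.0| = 8.0 Hz.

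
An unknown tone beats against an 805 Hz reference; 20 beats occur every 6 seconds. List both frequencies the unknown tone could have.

Beat frequency = 20/6 = 3.3333 Hz.
|f − 805| = 3.3333, so f = 805 ± 3.3333.

801.6667 Hz or 808.3333 Hz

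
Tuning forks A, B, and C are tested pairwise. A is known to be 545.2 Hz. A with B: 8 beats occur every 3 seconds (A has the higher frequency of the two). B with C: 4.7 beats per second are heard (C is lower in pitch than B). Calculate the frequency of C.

537.8333 Hz

A–B: Beat frequency = 8/3 = 2.6667 Hz.
B is below A, so f_B = 545.2 − 2.6667 = 542.5333 Hz.
C is below B, so f_C = 542.5333 − 4.7 = 537.8333 Hz.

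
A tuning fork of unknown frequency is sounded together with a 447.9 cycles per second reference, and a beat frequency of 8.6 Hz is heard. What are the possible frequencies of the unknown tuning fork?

|f − 447.9| = 8.6, so f = 447.9 ± 8.6.

439.3 Hz or 456.5 Hz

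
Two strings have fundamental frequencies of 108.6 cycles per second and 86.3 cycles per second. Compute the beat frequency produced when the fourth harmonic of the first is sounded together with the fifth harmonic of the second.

Fourth harmonic of the first: 4·108.6 = 434.4 Hz.
Fifth harmonic of the second: 5·86.3 = 431.5 Hz.
f_beat = |434.4 − 431.5| = 2.9 Hz.

2.9 Hz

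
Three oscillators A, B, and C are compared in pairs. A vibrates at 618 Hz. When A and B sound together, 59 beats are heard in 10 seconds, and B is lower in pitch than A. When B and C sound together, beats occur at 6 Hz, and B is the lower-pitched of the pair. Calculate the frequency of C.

A–B: Beat frequency = 59/10 = 5.9 Hz.
B is below A, so f_B = 618 − 5.9 = 612.1 Hz.
C is above B, so f_C = 612.1 + 6 = 618.1 Hz.

618.1 Hz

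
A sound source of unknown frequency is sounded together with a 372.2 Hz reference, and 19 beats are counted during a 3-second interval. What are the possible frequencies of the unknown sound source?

365.8667 Hz or 378.5333 Hz

Beat frequency = 19/3 = 6.3333 Hz.
|f − 372.2| = 6.3333, so f = 372.2 ± 6.3333.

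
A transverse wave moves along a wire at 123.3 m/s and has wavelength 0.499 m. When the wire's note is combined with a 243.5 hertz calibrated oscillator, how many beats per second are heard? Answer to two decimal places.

Source frequency f = v/λ = 123.3/0.499 = 247.0942 Hz.
f_beat = |247.0942 − 243.5| = 3.59 Hz.

3.59 Hz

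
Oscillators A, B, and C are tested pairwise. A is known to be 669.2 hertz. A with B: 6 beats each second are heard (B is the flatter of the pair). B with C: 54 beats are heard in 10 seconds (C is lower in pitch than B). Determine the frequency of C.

B is below A, so f_B = 669.2 − 6 = 663.2 Hz.
B–C: Beat frequency = 54/10 = 5.4 Hz.
C is below B, so f_C = 663.2 − 5.4 = 657.8 Hz.

657.8 Hz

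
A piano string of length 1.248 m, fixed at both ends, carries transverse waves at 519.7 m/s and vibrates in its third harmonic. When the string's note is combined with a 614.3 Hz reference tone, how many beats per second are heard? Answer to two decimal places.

For a string fixed at both ends, f_n = n·v/(2L) = 3·519.7/(2·1.248) = 624.6394 Hz.
f_beat = |624.6394 − 614.3| = 10.34 Hz.

10.34 Hz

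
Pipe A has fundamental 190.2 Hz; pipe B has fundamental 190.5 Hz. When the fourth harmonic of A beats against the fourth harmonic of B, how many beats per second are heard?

Fourth harmonic of the first: 4·190.2 = 760.8 Hz.
Fourth harmonic of the second: 4·190.5 = 762.0 Hz.
f_beat = |760.8 − 762.0| = 1.2 Hz.

1.2 Hz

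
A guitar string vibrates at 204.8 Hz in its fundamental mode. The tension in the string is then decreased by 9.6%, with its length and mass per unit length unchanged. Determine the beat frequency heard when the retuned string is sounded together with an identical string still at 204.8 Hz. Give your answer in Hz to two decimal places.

For a string, f ∝ √T, so the new frequency is 204.8·√0.904 = 194.7216 Hz.
f_beat = |194.7216 − 204.8| = 10.08 Hz.

10.08 Hz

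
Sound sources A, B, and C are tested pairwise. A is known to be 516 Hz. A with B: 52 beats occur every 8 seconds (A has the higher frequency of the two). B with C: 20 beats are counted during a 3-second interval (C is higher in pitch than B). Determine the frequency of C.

516.1667 Hz

A–B: Beat frequency = 52/8 = 6.5 Hz.
B is below A, so f_B = 516 − 6.5 = 509.5 Hz.
B–C: Beat frequency = 20/3 = 6.6667 Hz.
C is above B, so f_C = 509.5 + 6.6667 = 516.1667 Hz.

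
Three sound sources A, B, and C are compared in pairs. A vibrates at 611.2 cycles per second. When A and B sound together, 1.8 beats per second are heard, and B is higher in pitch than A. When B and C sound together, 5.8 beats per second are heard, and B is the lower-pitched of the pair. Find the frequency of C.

B is above A, so f_B = 611.2 + 1.8 = 613 Hz.
C is above B, so f_C = 613 + 5.8 = 618.8 Hz.

618.8 Hz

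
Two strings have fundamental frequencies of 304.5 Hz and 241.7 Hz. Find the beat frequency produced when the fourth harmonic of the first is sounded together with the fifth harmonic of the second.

9.5 Hz

Fourth harmonic of the first: 4·304.5 = 1218.0 Hz.
Fifth harmonic of the second: 5·241.7 = 1208.5 Hz.
f_beat = |1218.0 − 1208.5| = 9.5 Hz.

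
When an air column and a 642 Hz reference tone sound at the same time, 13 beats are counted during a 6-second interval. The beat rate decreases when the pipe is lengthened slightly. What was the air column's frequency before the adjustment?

Beat frequency = 13/6 = 2.1667 Hz.
|f − 642| = 2.1667, so the air column was at either 639.8333 Hz or 644.1667 Hz.
A longer pipe has a lower fundamental; the adjustment lowers the air column's frequency.
The beat rate fell, so the adjustment moved the air column toward 642 Hz — it must have started above the reference.

644.1667 Hz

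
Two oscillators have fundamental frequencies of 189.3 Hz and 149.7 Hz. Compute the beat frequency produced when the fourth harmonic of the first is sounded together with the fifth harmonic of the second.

Fourth harmonic of the first: 4·189.3 = 757.2 Hz.
Fifth harmonic of the second: 5·149.7 = 748.5 Hz.
f_beat = |757.2 − 748.5| = 8.7 Hz.

8.7 Hz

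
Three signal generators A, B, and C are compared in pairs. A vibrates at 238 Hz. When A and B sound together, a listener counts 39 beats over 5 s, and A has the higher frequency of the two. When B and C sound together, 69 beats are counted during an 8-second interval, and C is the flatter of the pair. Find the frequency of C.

A–B: Beat frequency = 39/5 = 7.8 Hz.
B is below A, so f_B = 238 − 7.8 = 230.2 Hz.
B–C: Beat frequency = 69/8 = 8.625 Hz.
C is below B, so f_C = 230.2 − 8.625 = 221.575 Hz.

221.575 Hz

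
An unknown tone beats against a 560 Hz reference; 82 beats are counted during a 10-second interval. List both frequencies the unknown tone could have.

Beat frequency = 82/10 = 8.2 Hz.
|f − 560| = 8.2, so f = 560 ± 8.2.

551.8 Hz or 568.2 Hz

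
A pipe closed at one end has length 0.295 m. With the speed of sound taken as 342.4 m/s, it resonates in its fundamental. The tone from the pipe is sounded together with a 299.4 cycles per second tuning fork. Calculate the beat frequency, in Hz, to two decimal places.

9.23 Hz

Closed pipe (odd harmonics): f_n = n·v/(4L) = 1·342.4/(4·0.295) = 290.1695 Hz.
f_beat = |290.1695 − 299.4| = 9.23 Hz.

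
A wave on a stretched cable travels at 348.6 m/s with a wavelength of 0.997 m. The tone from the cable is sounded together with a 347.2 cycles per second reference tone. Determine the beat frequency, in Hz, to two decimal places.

Source frequency f = v/λ = 348.6/0.997 = 349.6489 Hz.
f_beat = |349.6489 − 347.2| = 2.45 Hz.

2.45 Hz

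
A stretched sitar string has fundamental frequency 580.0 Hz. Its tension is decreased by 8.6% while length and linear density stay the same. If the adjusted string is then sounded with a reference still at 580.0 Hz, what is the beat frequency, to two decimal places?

For a string, f ∝ √T, so the new frequency is 580.0·√0.914 = 554.4994 Hz.
f_beat = |554.4994 − 580.0| = 25.50 Hz.

25.50 Hz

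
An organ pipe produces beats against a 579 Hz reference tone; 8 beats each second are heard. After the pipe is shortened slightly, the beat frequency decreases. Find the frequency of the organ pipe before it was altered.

|f − 579| = 8, so the organ pipe was at either 571 Hz or 587 Hz.
A shorter pipe has a higher fundamental; the adjustment raises the organ pipe's frequency.
The beat rate fell, so the adjustment moved the organ pipe toward 579 Hz — it must have started below the reference.

571 Hz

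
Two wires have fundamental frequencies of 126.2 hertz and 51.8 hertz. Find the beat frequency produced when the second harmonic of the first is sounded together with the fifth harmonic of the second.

6.6 Hz

Second harmonic of the first: 2·126.2 = 252.4 Hz.
Fifth harmonic of the second: 5·51.8 = 259.0 Hz.
f_beat = |252.4 − 259.0| = 6.6 Hz.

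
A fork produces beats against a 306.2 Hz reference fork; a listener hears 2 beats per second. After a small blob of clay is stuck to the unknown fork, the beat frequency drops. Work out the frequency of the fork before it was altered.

|f − 306.2| = 2, so the fork was at either 304.2 Hz or 308.2 Hz.
Adding mass to a fork lowers its frequency; the adjustment lowers the fork's frequency.
The beat rate fell, so the adjustment moved the fork toward 306.2 Hz — it must have started above the reference.

308.2 Hz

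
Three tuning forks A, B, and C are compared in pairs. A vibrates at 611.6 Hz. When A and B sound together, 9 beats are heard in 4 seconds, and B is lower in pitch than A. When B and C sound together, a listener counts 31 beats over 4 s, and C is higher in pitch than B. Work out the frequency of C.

617.1 Hz

A–B: Beat frequency = 9/4 = 2.25 Hz.
B is below A, so f_B = 611.6 − 2.25 = 609.35 Hz.
B–C: Beat frequency = 31/4 = 7.75 Hz.
C is above B, so f_C = 609.35 + 7.75 = 617.1 Hz.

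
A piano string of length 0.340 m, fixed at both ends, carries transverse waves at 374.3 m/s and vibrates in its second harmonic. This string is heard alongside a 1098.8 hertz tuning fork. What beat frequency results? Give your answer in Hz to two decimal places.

For a string fixed at both ends, f_n = n·v/(2L) = 2·374.3/(2·0.340) = 1100.8824 Hz.
f_beat = |1100.8824 − 1098.8| = 2.08 Hz.

2.08 Hz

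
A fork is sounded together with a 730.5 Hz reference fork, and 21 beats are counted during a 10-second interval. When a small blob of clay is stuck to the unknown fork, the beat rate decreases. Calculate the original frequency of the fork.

732.6 Hz

Beat frequency = 21/10 = 2.1 Hz.
|f − 730.5| = 2.1, so the fork was at either 728.4 Hz or 732.6 Hz.
Adding mass to a fork lowers its frequency; the adjustment lowers the fork's frequency.
The beat rate fell, so the adjustment moved the fork toward 730.5 Hz — it must have started above the reference.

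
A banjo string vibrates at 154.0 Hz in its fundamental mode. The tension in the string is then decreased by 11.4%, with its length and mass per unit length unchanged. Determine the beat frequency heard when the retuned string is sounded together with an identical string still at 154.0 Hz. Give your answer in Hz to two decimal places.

For a string, f ∝ √T, so the new frequency is 154.0·√0.886 = 144.9565 Hz.
f_beat = |144.9565 − 154.0| = 9.04 Hz.

9.04 Hz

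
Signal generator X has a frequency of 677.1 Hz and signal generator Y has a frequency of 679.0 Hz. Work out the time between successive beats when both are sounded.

f_beat = |677.1 − 679.0| = 1.9 Hz.
Beat period T = 1 / f_beat = 1 / 1.9 s.

0.526 s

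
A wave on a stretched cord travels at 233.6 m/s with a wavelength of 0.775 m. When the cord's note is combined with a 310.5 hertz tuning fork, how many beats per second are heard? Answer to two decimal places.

Source frequency f = v/λ = 233.6/0.775 = 301.4194 Hz.
f_beat = |301.4194 − 310.5| = 9.08 Hz.

9.08 Hz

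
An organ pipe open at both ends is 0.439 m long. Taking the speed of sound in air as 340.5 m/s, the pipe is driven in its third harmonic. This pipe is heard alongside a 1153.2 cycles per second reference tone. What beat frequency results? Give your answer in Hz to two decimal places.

10.24 Hz

Open pipe: f_n = n·v/(2L) = 3·340.5/(2·0.439) = 1163.4396 Hz.
f_beat = |1163.4396 − 1153.2| = 10.24 Hz.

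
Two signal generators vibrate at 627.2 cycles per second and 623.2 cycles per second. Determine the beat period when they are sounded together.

0.250 s

f_beat = |627.2 − 623.2| = 4 Hz.
Beat period T = 1 / f_beat = 1 / 4 s.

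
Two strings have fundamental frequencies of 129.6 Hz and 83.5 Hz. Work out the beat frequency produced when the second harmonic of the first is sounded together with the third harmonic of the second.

Second harmonic of the first: 2·129.6 = 259.2 Hz.
Third harmonic of the second: 3·83.5 = 250.5 Hz.
f_beat = |259.2 − 250.5| = 8.7 Hz.

8.7 Hz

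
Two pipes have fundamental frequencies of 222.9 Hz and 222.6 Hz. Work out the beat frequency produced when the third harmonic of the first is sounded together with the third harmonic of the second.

Third harmonic of the first: 3·222.9 = 668.7 Hz.
Third harmonic of the second: 3·222.6 = 667.8 Hz.
f_beat = |668.7 − 667.8| = 0.9 Hz.

0.9 Hz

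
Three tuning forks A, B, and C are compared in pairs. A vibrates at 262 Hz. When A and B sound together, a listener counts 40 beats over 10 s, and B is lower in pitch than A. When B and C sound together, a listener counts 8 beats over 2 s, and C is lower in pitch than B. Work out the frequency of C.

A–B: Beat frequency = 40/10 = 4 Hz.
B is below A, so f_B = 262 − 4 = 258 Hz.
B–C: Beat frequency = 8/2 = 4 Hz.
C is below B, so f_C = 258 − 4 = 254 Hz.

254 Hz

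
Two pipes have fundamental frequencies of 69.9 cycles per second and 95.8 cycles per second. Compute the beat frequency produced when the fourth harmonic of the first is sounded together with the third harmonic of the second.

Fourth harmonic of the first: 4·69.9 = 279.6 Hz.
Third harmonic of the second: 3·95.8 = 287.4 Hz.
f_beat = |279.6 − 287.4| = 7.8 Hz.

7.8 Hz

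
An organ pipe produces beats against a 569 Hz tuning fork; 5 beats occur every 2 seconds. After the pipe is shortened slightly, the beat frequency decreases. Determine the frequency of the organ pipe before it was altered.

Beat frequency = 5/2 = 2.5 Hz.
|f − 569| = 2.5, so the organ pipe was at either 566.5 Hz or 571.5 Hz.
A shorter pipe has a higher fundamental; the adjustment raises the organ pipe's frequency.
The beat rate fell, so the adjustment moved the organ pipe toward 569 Hz — it must have started below the reference.

566.5 Hz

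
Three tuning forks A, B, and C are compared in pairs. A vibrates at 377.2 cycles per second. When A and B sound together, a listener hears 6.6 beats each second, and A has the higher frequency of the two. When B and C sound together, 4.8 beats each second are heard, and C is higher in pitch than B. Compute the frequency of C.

375.4 Hz

B is below A, so f_B = 377.2 − 6.6 = 370.6 Hz.
C is above B, so f_C = 370.6 + 4.8 = 375.4 Hz.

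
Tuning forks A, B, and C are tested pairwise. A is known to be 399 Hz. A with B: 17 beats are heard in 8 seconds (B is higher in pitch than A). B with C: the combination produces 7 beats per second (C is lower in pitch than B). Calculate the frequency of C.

394.125 Hz

A–B: Beat frequency = 17/8 = 2.125 Hz.
B is above A, so f_B = 399 + 2.125 = 401.125 Hz.
C is below B, so f_C = 401.125 − 7 = 394.125 Hz.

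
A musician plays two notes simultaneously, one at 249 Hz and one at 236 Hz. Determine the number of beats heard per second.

f_beat = |f₁ − f₂|.
|249 − 236| = 13 Hz.

13 Hz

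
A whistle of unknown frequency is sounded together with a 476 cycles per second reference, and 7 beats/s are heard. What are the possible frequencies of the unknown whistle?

|f − 476| = 7, so f = 476 ± 7.

469 Hz or 483 Hz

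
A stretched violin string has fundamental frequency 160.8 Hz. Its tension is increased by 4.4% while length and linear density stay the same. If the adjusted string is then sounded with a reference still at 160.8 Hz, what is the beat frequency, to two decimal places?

3.50 Hz

For a string, f ∝ √T, so the new frequency is 160.8·√1.044 = 164.2995 Hz.
f_beat = |164.2995 − 160.8| = 3.50 Hz.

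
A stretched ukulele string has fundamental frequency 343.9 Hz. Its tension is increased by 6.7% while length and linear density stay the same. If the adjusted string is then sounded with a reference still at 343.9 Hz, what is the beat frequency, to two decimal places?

11.33 Hz

For a string, f ∝ √T, so the new frequency is 343.9·√1.067 = 355.2339 Hz.
f_beat = |355.2339 − 343.9| = 11.33 Hz.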